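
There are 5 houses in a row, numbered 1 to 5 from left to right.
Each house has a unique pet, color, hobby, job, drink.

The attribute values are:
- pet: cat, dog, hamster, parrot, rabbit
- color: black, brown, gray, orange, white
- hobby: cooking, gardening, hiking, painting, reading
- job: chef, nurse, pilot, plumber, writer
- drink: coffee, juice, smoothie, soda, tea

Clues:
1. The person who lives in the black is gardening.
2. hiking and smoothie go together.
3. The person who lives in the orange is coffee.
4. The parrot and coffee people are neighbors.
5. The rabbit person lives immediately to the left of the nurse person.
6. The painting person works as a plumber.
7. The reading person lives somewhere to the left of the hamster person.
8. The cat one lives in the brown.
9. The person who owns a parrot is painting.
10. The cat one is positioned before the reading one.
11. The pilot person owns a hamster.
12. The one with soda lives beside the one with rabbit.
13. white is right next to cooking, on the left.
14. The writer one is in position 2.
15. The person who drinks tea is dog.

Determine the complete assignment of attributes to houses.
Solution:

House | Pet | Color | Hobby | Job | Drink
-----------------------------------------
  1   | parrot | white | painting | plumber | soda
  2   | rabbit | orange | cooking | writer | coffee
  3   | cat | brown | hiking | nurse | smoothie
  4   | dog | gray | reading | chef | tea
  5   | hamster | black | gardening | pilot | juice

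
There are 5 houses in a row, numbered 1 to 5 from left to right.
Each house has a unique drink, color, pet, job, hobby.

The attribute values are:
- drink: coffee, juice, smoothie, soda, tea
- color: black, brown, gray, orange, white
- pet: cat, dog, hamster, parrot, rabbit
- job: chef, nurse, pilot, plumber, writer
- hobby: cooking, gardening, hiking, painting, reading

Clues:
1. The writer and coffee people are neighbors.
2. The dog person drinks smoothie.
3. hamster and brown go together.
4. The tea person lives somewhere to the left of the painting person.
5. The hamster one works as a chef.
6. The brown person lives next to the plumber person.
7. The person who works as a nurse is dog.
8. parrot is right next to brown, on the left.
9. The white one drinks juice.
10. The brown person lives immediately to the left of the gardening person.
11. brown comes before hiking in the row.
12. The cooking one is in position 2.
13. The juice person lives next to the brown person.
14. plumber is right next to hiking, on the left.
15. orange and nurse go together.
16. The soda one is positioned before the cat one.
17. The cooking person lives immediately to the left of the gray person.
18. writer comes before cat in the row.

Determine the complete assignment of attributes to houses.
Solution:

House | Drink | Color | Pet | Job | Hobby
-----------------------------------------
  1   | juice | white | parrot | writer | reading
  2   | coffee | brown | hamster | chef | cooking
  3   | soda | gray | rabbit | plumber | gardening
  4   | tea | black | cat | pilot | hiking
  5   | smoothie | orange | dog | nurse | painting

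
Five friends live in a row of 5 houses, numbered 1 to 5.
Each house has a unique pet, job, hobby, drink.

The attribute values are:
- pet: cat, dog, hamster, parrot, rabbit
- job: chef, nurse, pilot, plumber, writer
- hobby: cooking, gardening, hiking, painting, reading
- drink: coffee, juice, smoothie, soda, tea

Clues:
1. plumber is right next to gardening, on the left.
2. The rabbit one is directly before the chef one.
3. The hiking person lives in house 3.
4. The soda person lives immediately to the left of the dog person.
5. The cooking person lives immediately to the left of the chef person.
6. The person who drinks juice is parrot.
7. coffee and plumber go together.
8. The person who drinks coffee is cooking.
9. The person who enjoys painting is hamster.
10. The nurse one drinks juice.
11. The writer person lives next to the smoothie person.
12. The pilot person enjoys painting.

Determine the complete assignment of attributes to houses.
Solution:

House | Pet | Job | Hobby | Drink
---------------------------------
  1   | rabbit | plumber | cooking | coffee
  2   | cat | chef | gardening | soda
  3   | dog | writer | hiking | tea
  4   | hamster | pilot | painting | smoothie
  5   | parrot | nurse | reading | juice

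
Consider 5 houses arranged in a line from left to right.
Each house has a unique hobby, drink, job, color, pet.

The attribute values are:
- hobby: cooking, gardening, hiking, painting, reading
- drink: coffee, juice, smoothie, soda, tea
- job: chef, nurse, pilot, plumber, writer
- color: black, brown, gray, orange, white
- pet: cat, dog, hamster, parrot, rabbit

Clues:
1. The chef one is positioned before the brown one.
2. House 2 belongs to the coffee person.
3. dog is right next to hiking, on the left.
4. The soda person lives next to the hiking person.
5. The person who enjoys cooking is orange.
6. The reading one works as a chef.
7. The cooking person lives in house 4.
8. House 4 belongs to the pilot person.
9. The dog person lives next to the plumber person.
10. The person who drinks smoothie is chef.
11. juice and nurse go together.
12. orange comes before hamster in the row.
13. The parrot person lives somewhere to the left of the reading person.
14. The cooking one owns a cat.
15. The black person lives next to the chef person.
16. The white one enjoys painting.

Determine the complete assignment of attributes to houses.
Solution:

House | Hobby | Drink | Job | Color | Pet
-----------------------------------------
  1   | painting | soda | writer | white | dog
  2   | hiking | coffee | plumber | black | parrot
  3   | reading | smoothie | chef | gray | rabbit
  4   | cooking | tea | pilot | orange | cat
  5   | gardening | juice | nurse | brown | hamster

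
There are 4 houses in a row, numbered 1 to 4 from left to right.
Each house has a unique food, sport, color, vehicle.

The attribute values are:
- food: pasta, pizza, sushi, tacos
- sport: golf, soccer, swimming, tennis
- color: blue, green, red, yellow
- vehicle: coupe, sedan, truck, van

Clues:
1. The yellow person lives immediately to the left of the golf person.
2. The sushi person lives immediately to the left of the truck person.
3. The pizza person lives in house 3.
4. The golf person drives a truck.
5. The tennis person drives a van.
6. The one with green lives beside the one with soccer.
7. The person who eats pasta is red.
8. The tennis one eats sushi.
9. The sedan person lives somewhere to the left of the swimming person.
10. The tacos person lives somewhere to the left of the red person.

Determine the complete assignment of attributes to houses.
Solution:

House | Food | Sport | Color | Vehicle
--------------------------------------
  1   | sushi | tennis | yellow | van
  2   | tacos | golf | green | truck
  3   | pizza | soccer | blue | sedan
  4   | pasta | swimming | red | coupe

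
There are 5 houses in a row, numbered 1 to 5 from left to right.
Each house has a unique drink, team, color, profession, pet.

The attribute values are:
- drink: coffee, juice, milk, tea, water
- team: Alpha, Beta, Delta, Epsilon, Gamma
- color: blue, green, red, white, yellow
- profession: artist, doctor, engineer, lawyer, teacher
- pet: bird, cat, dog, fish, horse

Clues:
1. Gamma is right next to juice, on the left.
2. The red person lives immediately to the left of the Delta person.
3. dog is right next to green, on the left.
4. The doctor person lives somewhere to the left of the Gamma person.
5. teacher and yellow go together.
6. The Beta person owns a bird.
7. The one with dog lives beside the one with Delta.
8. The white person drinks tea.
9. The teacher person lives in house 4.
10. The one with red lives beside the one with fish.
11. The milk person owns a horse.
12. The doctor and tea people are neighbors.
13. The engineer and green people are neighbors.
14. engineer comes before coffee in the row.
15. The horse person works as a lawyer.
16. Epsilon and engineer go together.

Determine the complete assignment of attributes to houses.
Solution:

House | Drink | Team | Color | Profession | Pet
-----------------------------------------------
  1   | water | Epsilon | red | engineer | dog
  2   | coffee | Delta | green | doctor | fish
  3   | tea | Gamma | white | artist | cat
  4   | juice | Beta | yellow | teacher | bird
  5   | milk | Alpha | blue | lawyer | horse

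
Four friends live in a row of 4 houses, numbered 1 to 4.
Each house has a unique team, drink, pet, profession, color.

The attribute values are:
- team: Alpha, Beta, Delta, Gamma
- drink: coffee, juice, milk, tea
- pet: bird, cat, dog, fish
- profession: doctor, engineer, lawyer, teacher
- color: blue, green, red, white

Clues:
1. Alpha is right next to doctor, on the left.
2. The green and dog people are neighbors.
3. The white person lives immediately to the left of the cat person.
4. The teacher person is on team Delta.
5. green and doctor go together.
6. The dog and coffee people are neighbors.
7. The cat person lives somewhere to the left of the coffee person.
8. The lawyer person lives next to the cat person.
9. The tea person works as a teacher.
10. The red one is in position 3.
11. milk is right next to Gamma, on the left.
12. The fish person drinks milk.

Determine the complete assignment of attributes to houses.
Solution:

House | Team | Drink | Pet | Profession | Color
-----------------------------------------------
  1   | Alpha | milk | fish | lawyer | white
  2   | Gamma | juice | cat | doctor | green
  3   | Delta | tea | dog | teacher | red
  4   | Beta | coffee | bird | engineer | blue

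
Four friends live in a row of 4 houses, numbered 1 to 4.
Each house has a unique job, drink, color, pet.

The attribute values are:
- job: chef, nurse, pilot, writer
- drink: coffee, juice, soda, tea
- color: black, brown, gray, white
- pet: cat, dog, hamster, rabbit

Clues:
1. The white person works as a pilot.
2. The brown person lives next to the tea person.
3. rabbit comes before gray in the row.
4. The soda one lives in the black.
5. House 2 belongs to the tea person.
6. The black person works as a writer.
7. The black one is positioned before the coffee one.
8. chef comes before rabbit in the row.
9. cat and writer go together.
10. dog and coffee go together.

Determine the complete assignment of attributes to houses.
Solution:

House | Job | Drink | Color | Pet
---------------------------------
  1   | chef | juice | brown | hamster
  2   | pilot | tea | white | rabbit
  3   | writer | soda | black | cat
  4   | nurse | coffee | gray | dog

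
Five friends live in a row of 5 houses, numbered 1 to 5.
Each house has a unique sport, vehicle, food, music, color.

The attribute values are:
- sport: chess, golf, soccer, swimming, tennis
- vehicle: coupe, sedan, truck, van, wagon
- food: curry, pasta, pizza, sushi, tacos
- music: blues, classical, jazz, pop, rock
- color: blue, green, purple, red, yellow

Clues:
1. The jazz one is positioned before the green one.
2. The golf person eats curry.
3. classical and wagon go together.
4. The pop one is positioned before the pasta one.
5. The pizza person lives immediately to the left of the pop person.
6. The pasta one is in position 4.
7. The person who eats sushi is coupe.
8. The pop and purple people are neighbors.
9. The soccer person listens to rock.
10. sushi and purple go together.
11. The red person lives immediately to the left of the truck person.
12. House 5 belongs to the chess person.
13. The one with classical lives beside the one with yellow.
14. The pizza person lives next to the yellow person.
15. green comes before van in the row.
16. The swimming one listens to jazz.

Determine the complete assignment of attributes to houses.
Solution:

House | Sport | Vehicle | Food | Music | Color
----------------------------------------------
  1   | tennis | wagon | pizza | classical | red
  2   | golf | truck | curry | pop | yellow
  3   | swimming | coupe | sushi | jazz | purple
  4   | soccer | sedan | pasta | rock | green
  5   | chess | van | tacos | blues | blue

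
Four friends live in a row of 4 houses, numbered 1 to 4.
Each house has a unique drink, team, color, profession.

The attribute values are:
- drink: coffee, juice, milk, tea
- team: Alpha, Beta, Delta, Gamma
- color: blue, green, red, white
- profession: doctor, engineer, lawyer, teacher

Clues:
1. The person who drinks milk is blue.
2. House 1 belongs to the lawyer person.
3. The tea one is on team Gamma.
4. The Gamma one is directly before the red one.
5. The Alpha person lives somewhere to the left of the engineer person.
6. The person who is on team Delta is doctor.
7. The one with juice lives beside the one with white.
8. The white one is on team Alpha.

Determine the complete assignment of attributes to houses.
Solution:

House | Drink | Team | Color | Profession
-----------------------------------------
  1   | tea | Gamma | green | lawyer
  2   | juice | Delta | red | doctor
  3   | coffee | Alpha | white | teacher
  4   | milk | Beta | blue | engineer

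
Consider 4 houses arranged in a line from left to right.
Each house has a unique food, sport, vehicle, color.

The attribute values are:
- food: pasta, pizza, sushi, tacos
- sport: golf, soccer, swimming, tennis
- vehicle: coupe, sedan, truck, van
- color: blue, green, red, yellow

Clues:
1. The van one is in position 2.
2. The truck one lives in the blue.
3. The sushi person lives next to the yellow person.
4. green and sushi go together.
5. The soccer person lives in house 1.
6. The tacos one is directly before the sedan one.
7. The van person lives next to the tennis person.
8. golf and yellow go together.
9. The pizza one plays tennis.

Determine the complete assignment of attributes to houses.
Solution:

House | Food | Sport | Vehicle | Color
--------------------------------------
  1   | sushi | soccer | coupe | green
  2   | tacos | golf | van | yellow
  3   | pizza | tennis | sedan | red
  4   | pasta | swimming | truck | blue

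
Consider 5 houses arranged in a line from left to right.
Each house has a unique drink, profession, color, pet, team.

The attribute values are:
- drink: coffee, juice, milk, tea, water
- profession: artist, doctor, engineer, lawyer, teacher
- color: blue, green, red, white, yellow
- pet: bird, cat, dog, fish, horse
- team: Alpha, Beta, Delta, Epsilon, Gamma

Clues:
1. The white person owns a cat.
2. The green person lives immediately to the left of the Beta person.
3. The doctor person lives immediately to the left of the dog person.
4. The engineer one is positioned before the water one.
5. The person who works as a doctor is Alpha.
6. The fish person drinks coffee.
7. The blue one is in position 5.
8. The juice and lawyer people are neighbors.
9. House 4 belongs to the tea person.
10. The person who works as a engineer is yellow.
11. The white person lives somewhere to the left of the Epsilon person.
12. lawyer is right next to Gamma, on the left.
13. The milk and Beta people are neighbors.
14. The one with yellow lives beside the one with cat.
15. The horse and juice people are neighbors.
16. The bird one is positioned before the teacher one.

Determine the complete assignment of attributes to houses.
Solution:

House | Drink | Profession | Color | Pet | Team
-----------------------------------------------
  1   | milk | doctor | green | horse | Alpha
  2   | juice | engineer | yellow | dog | Beta
  3   | water | lawyer | white | cat | Delta
  4   | tea | artist | red | bird | Gamma
  5   | coffee | teacher | blue | fish | Epsilon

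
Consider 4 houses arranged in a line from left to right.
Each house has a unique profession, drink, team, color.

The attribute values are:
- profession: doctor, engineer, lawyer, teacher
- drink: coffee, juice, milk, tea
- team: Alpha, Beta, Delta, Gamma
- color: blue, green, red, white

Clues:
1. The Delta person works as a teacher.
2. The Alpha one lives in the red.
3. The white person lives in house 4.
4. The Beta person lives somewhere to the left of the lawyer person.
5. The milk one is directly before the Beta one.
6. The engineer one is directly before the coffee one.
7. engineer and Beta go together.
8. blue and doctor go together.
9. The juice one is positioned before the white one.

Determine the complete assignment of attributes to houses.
Solution:

House | Profession | Drink | Team | Color
-----------------------------------------
  1   | doctor | milk | Gamma | blue
  2   | engineer | juice | Beta | green
  3   | lawyer | coffee | Alpha | red
  4   | teacher | tea | Delta | white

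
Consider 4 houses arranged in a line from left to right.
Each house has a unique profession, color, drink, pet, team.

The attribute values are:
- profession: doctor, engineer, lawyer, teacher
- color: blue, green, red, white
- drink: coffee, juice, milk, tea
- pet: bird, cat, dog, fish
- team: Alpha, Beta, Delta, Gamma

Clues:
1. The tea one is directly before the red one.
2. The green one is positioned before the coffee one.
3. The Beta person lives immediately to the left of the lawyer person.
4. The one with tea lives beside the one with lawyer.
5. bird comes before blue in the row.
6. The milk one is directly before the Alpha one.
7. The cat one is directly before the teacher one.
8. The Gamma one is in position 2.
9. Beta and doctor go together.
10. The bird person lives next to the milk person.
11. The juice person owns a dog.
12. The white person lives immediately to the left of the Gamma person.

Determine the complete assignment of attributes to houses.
Solution:

House | Profession | Color | Drink | Pet | Team
-----------------------------------------------
  1   | doctor | white | tea | bird | Beta
  2   | lawyer | red | milk | cat | Gamma
  3   | teacher | green | juice | dog | Alpha
  4   | engineer | blue | coffee | fish | Delta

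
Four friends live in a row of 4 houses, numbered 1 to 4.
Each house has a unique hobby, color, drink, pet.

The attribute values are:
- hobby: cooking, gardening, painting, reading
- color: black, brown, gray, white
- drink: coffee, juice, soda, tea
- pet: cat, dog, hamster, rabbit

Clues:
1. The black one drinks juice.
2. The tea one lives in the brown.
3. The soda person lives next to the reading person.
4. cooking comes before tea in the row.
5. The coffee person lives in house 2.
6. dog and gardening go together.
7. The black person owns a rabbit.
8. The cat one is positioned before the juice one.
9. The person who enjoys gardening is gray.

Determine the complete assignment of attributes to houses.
Solution:

House | Hobby | Color | Drink | Pet
-----------------------------------
  1   | gardening | gray | soda | dog
  2   | reading | white | coffee | cat
  3   | cooking | black | juice | rabbit
  4   | painting | brown | tea | hamster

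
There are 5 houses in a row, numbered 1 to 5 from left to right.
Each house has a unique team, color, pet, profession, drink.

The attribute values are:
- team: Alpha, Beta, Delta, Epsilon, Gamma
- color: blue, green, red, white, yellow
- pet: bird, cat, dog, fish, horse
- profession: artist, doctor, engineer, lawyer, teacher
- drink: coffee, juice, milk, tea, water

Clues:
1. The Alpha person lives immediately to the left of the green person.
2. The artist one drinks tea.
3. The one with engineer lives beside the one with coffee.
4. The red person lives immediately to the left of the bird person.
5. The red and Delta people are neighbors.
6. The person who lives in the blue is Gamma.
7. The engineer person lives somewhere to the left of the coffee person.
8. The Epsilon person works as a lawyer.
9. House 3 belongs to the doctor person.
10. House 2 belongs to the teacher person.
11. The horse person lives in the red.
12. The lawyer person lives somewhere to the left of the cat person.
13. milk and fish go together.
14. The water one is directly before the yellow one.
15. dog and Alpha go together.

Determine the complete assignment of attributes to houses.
Solution:

House | Team | Color | Pet | Profession | Drink
-----------------------------------------------
  1   | Beta | red | horse | engineer | water
  2   | Delta | yellow | bird | teacher | coffee
  3   | Alpha | white | dog | doctor | juice
  4   | Epsilon | green | fish | lawyer | milk
  5   | Gamma | blue | cat | artist | tea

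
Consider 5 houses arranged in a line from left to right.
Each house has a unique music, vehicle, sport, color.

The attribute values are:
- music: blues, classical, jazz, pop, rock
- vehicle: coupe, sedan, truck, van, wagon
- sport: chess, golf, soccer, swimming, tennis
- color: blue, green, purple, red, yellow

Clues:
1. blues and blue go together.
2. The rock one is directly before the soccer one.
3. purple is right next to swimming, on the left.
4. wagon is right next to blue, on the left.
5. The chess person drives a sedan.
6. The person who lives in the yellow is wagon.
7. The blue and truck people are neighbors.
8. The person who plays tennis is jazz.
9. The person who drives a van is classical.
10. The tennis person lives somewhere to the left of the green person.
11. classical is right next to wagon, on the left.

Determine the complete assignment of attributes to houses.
Solution:

House | Music | Vehicle | Sport | Color
---------------------------------------
  1   | classical | van | golf | purple
  2   | rock | wagon | swimming | yellow
  3   | blues | coupe | soccer | blue
  4   | jazz | truck | tennis | red
  5   | pop | sedan | chess | green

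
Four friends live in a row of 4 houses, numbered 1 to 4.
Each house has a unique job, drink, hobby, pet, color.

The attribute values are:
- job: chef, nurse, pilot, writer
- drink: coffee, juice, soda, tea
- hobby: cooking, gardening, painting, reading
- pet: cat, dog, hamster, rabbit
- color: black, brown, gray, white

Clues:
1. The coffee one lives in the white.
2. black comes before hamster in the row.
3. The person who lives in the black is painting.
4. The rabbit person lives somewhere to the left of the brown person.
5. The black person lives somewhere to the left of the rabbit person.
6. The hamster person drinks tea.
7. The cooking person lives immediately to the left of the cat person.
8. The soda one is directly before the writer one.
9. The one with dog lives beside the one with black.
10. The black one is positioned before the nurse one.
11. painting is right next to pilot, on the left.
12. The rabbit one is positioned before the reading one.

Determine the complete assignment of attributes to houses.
Solution:

House | Job | Drink | Hobby | Pet | Color
-----------------------------------------
  1   | chef | soda | cooking | dog | gray
  2   | writer | juice | painting | cat | black
  3   | pilot | coffee | gardening | rabbit | white
  4   | nurse | tea | reading | hamster | brown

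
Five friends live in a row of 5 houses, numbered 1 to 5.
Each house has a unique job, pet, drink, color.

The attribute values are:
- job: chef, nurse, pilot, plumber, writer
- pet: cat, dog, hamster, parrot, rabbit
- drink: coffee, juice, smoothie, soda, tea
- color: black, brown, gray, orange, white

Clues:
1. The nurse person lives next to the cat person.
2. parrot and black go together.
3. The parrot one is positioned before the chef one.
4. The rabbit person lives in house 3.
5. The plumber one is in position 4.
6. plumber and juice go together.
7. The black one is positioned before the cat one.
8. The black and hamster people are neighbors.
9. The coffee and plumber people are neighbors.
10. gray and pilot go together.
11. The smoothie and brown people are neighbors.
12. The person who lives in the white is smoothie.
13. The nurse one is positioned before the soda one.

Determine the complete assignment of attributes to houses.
Solution:

House | Job | Pet | Drink | Color
---------------------------------
  1   | writer | parrot | tea | black
  2   | chef | hamster | smoothie | white
  3   | nurse | rabbit | coffee | brown
  4   | plumber | cat | juice | orange
  5   | pilot | dog | soda | gray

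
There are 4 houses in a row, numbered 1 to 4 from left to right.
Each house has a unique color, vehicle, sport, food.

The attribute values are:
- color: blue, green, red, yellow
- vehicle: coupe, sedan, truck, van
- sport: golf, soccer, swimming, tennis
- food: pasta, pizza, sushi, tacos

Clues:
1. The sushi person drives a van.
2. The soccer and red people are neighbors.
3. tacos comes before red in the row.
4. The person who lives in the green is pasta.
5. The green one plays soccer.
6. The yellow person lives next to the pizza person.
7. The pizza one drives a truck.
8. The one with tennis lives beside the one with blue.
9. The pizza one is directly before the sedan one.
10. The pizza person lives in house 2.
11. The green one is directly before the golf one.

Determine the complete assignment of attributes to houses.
Solution:

House | Color | Vehicle | Sport | Food
--------------------------------------
  1   | yellow | coupe | tennis | tacos
  2   | blue | truck | swimming | pizza
  3   | green | sedan | soccer | pasta
  4   | red | van | golf | sushi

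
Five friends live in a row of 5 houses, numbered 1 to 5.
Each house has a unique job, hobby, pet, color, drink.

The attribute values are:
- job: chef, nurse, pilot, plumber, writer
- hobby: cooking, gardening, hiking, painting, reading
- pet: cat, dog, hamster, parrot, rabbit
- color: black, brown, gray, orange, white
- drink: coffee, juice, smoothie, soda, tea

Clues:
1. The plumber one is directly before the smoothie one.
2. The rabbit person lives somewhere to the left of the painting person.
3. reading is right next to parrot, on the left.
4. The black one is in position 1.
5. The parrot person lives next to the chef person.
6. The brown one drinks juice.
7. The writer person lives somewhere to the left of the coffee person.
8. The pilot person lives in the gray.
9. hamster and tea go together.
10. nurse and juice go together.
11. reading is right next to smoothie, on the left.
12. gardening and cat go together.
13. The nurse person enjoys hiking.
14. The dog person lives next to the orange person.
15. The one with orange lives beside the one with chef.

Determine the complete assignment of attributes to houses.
Solution:

House | Job | Hobby | Pet | Color | Drink
-----------------------------------------
  1   | plumber | reading | dog | black | soda
  2   | writer | cooking | parrot | orange | smoothie
  3   | chef | gardening | cat | white | coffee
  4   | nurse | hiking | rabbit | brown | juice
  5   | pilot | painting | hamster | gray | tea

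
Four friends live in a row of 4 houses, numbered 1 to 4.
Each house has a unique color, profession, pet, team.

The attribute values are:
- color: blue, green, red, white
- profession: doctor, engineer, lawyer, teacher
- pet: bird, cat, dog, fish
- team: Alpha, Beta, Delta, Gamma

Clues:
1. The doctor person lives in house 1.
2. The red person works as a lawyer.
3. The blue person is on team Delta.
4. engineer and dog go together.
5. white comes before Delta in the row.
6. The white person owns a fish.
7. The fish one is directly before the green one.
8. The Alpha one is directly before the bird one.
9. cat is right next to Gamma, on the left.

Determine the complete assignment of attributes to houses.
Solution:

House | Color | Profession | Pet | Team
---------------------------------------
  1   | white | doctor | fish | Beta
  2   | green | teacher | cat | Alpha
  3   | red | lawyer | bird | Gamma
  4   | blue | engineer | dog | Delta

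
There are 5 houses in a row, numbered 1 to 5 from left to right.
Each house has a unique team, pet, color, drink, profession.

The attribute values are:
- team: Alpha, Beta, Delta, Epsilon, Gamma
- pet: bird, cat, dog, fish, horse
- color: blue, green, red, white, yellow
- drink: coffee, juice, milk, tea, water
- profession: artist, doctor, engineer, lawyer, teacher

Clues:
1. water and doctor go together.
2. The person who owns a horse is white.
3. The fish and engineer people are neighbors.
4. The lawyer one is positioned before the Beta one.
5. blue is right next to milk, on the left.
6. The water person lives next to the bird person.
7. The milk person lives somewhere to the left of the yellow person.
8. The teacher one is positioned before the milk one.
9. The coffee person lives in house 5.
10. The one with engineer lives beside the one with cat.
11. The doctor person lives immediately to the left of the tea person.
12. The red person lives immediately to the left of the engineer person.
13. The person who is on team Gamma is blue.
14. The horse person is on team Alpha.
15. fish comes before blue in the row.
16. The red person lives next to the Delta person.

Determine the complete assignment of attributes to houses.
Solution:

House | Team | Pet | Color | Drink | Profession
-----------------------------------------------
  1   | Epsilon | fish | red | water | doctor
  2   | Delta | bird | green | tea | engineer
  3   | Gamma | cat | blue | juice | teacher
  4   | Alpha | horse | white | milk | lawyer
  5   | Beta | dog | yellow | coffee | artist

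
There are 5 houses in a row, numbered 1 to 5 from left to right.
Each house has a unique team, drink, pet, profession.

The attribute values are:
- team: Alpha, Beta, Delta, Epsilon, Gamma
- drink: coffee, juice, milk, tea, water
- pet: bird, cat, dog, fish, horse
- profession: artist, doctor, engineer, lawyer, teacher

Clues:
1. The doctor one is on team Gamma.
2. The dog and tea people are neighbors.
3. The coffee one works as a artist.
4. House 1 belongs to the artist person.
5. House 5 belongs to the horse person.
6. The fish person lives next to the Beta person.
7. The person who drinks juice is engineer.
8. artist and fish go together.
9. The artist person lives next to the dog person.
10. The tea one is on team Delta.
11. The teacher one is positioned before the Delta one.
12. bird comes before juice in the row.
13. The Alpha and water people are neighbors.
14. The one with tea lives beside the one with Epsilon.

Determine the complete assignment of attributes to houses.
Solution:

House | Team | Drink | Pet | Profession
---------------------------------------
  1   | Alpha | coffee | fish | artist
  2   | Beta | water | dog | teacher
  3   | Delta | tea | bird | lawyer
  4   | Epsilon | juice | cat | engineer
  5   | Gamma | milk | horse | doctor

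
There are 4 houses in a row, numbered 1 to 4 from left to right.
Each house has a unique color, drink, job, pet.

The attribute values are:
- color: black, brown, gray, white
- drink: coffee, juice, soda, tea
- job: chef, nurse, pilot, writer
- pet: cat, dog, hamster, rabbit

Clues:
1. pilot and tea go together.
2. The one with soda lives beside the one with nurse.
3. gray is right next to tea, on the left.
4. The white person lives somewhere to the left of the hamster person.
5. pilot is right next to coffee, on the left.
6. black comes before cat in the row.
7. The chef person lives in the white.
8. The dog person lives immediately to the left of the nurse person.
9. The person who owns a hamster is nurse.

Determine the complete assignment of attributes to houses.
Solution:

House | Color | Drink | Job | Pet
---------------------------------
  1   | white | soda | chef | dog
  2   | gray | juice | nurse | hamster
  3   | black | tea | pilot | rabbit
  4   | brown | coffee | writer | cat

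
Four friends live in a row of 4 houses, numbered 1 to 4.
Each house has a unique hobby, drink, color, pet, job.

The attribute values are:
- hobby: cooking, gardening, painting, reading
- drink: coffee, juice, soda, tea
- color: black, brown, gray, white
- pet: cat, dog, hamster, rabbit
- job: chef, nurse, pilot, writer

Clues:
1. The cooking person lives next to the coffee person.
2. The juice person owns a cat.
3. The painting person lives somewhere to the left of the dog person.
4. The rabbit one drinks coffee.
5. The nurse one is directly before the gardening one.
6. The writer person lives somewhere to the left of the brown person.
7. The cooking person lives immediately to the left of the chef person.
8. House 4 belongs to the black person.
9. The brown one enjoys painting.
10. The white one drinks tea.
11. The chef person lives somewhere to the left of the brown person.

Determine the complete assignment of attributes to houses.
Solution:

House | Hobby | Drink | Color | Pet | Job
-----------------------------------------
  1   | cooking | tea | white | hamster | writer
  2   | reading | coffee | gray | rabbit | chef
  3   | painting | juice | brown | cat | nurse
  4   | gardening | soda | black | dog | pilot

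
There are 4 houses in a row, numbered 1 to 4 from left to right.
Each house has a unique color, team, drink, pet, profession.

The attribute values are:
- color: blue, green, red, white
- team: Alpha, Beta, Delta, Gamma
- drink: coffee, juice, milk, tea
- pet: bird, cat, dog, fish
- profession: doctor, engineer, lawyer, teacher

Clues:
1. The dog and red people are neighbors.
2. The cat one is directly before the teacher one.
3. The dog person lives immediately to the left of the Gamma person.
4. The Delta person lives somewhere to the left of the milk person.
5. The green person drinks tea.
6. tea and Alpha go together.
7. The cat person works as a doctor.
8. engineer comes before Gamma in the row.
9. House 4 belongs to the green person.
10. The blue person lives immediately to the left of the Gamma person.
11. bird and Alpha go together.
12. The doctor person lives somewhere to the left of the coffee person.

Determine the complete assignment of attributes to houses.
Solution:

House | Color | Team | Drink | Pet | Profession
-----------------------------------------------
  1   | blue | Delta | juice | dog | engineer
  2   | red | Gamma | milk | cat | doctor
  3   | white | Beta | coffee | fish | teacher
  4   | green | Alpha | tea | bird | lawyer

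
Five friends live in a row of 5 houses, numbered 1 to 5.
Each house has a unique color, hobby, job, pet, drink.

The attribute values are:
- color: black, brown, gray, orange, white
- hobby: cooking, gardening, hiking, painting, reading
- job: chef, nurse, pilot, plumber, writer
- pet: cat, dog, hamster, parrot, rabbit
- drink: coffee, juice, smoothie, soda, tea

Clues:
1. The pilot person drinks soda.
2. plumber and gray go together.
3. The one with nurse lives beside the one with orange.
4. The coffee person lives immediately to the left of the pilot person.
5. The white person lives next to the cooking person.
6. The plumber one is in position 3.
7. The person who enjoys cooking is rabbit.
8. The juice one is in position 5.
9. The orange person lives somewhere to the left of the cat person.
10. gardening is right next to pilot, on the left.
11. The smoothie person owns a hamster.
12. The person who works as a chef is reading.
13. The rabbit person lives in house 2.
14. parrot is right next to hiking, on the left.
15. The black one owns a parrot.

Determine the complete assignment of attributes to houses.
Solution:

House | Color | Hobby | Job | Pet | Drink
-----------------------------------------
  1   | white | gardening | nurse | dog | coffee
  2   | orange | cooking | pilot | rabbit | soda
  3   | gray | painting | plumber | hamster | smoothie
  4   | black | reading | chef | parrot | tea
  5   | brown | hiking | writer | cat | juice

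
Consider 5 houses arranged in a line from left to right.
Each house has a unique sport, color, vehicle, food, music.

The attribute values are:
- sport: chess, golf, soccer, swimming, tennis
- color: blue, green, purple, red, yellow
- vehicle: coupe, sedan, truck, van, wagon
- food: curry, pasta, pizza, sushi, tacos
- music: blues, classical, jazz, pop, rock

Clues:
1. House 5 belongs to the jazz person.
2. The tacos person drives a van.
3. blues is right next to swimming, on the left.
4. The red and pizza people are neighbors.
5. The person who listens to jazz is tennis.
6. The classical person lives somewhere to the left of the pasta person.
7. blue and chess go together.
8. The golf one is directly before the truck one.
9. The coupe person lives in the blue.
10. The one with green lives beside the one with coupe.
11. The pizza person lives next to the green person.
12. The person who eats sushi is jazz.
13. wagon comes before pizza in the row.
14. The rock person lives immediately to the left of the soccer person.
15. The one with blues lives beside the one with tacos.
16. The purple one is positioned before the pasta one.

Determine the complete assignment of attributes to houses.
Solution:

House | Sport | Color | Vehicle | Food | Music
----------------------------------------------
  1   | golf | red | wagon | curry | rock
  2   | soccer | purple | truck | pizza | blues
  3   | swimming | green | van | tacos | classical
  4   | chess | blue | coupe | pasta | pop
  5   | tennis | yellow | sedan | sushi | jazz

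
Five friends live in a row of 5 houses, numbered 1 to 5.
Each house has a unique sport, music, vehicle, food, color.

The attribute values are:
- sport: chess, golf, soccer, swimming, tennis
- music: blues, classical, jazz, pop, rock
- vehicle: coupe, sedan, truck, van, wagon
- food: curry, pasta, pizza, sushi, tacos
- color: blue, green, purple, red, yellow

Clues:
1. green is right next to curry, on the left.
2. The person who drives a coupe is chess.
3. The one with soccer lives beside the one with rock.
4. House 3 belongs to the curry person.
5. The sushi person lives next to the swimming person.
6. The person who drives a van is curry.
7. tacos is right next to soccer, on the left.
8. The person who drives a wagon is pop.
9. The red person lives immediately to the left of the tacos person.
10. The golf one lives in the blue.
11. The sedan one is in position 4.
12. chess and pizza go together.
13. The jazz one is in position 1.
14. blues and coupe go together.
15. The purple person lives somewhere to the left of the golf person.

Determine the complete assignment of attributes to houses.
Solution:

House | Sport | Music | Vehicle | Food | Color
----------------------------------------------
  1   | tennis | jazz | truck | sushi | red
  2   | swimming | pop | wagon | tacos | green
  3   | soccer | classical | van | curry | purple
  4   | golf | rock | sedan | pasta | blue
  5   | chess | blues | coupe | pizza | yellow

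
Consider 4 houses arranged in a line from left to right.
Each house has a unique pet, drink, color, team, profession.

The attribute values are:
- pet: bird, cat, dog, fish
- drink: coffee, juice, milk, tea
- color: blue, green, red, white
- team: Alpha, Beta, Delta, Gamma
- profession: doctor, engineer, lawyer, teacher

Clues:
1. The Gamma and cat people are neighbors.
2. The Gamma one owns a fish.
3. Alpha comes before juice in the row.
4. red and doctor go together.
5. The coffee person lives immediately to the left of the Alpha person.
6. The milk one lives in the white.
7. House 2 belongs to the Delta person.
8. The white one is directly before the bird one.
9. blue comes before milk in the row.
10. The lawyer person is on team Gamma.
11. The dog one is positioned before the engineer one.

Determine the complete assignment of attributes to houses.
Solution:

House | Pet | Drink | Color | Team | Profession
-----------------------------------------------
  1   | fish | tea | blue | Gamma | lawyer
  2   | cat | coffee | red | Delta | doctor
  3   | dog | milk | white | Alpha | teacher
  4   | bird | juice | green | Beta | engineer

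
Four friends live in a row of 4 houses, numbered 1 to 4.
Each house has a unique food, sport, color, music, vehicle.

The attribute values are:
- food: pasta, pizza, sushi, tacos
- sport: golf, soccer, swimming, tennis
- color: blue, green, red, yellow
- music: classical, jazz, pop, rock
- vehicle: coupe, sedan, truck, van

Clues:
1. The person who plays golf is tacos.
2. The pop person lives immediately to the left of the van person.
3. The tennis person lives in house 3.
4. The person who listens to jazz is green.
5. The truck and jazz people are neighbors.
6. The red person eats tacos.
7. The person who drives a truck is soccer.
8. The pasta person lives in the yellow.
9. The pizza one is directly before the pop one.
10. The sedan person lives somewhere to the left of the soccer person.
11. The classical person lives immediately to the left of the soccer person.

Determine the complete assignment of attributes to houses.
Solution:

House | Food | Sport | Color | Music | Vehicle
----------------------------------------------
  1   | pizza | swimming | blue | classical | sedan
  2   | pasta | soccer | yellow | pop | truck
  3   | sushi | tennis | green | jazz | van
  4   | tacos | golf | red | rock | coupe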